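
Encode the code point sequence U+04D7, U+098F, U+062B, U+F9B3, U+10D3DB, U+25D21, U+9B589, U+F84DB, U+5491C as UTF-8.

D3 97 E0 A6 8F D8 AB EF A6 B3 F4 8D 8F 9B F0 A5 B4 A1 F2 9B 96 89 F3 B8 93 9B F1 94 A4 9C

U+04D7: 2-byte form → D3 97.
U+098F: 3-byte form → E0 A6 8F.
U+062B: 2-byte form → D8 AB.
U+F9B3: 3-byte form → EF A6 B3.
U+10D3DB: 4-byte form → F4 8D 8F 9B.
U+25D21: 4-byte form → F0 A5 B4 A1.
U+9B589: 4-byte form → F2 9B 96 89.
U+F84DB: 4-byte form → F3 B8 93 9B.
U+5491C: 4-byte form → F1 94 A4 9C.
Concatenated (30 bytes): D3 97 E0 A6 8F D8 AB EF A6 B3 F4 8D 8F 9B F0 A5 B4 A1 F2 9B 96 89 F3 B8 93 9B F1 94 A4 9C.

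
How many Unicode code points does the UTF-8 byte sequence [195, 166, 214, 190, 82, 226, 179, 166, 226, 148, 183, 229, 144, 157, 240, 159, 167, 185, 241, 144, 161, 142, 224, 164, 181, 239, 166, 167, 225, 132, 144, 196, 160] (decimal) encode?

12

Byte at offset 0: 0xC3 = 11000011 → 2-byte char (#1). Advance 2.
Byte at offset 2: 0xD6 = 11010110 → 2-byte char (#2). Advance 2.
Byte at offset 4: 0x52 = 01010010 → 1-byte char (#3). Advance 1.
Byte at offset 5: 0xE2 = 11100010 → 3-byte char (#4). Advance 3.
Byte at offset 8: 0xE2 = 11100010 → 3-byte char (#5). Advance 3.
Byte at offset 11: 0xE5 = 11100101 → 3-byte char (#6). Advance 3.
Byte at offset 14: 0xF0 = 11110000 → 4-byte char (#7). Advance 4.
Byte at offset 18: 0xF1 = 11110001 → 4-byte char (#8). Advance 4.
Byte at offset 22: 0xE0 = 11100000 → 3-byte char (#9). Advance 3.
Byte at offset 25: 0xEF = 11101111 → 3-byte char (#10). Advance 3.
Byte at offset 28: 0xE1 = 11100001 → 3-byte char (#11). Advance 3.
Byte at offset 31: 0xC4 = 11000100 → 2-byte char (#12). Advance 2.
Reached end at offset 33 after 12 code points.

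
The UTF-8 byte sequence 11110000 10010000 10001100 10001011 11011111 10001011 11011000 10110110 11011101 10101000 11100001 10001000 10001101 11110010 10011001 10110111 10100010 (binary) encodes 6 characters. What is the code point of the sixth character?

Offset 0: leading byte 0xF0 = 11110000 → 4-byte char #1 = F0 90 8C 8B.
Offset 4: leading byte 0xDF = 11011111 → 2-byte char #2 = DF 8B.
Offset 6: leading byte 0xD8 = 11011000 → 2-byte char #3 = D8 B6.
Offset 8: leading byte 0xDD = 11011101 → 2-byte char #4 = DD A8.
Offset 10: leading byte 0xE1 = 11100001 → 3-byte char #5 = E1 88 8D.
Offset 13: leading byte 0xF2 = 11110010 → 4-byte char #6 = F2 99 B7 A2.
Leading byte 0xF2 = 11110010 matches 11110xxx → 4-byte sequence.
Byte 1: 0xF2 = 11110010, payload 010 (3 bits).
Byte 2: 0x99 = 10011001 (10xxxxxx ✓), payload 011001.
Byte 3: 0xB7 = 10110111 (10xxxxxx ✓), payload 110111.
Byte 4: 0xA2 = 10100010 (10xxxxxx ✓), payload 100010.
Concatenate: 010011001110111100010 = 0x99DE2 (21 bits → U+99DE2).

U+99DE2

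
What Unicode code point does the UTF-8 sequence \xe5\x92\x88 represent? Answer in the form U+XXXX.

U+5488

Leading byte 0xE5 = 11100101 matches 1110xxxx → 3-byte sequence.
Byte 1: 0xE5 = 11100101, payload 0101 (4 bits).
Byte 2: 0x92 = 10010010 (10xxxxxx ✓), payload 010010.
Byte 3: 0x88 = 10001000 (10xxxxxx ✓), payload 001000.
Concatenate: 0101010010001000 = 0x5488 (16 bits → U+5488).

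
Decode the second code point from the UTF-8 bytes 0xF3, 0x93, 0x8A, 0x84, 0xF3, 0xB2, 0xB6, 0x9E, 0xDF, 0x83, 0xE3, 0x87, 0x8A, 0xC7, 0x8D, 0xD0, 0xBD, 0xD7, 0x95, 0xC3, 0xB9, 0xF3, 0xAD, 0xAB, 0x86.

Offset 0: leading byte 0xF3 = 11110011 → 4-byte char #1 = F3 93 8A 84.
Offset 4: leading byte 0xF3 = 11110011 → 4-byte char #2 = F3 B2 B6 9E.
Leading byte 0xF3 = 11110011 matches 11110xxx → 4-byte sequence.
Byte 1: 0xF3 = 11110011, payload 011 (3 bits).
Byte 2: 0xB2 = 10110010 (10xxxxxx ✓), payload 110010.
Byte 3: 0xB6 = 10110110 (10xxxxxx ✓), payload 110110.
Byte 4: 0x9E = 10011110 (10xxxxxx ✓), payload 011110.
Concatenate: 011110010110110011110 = 0xF2D9E (21 bits → U+F2D9E).

U+F2D9E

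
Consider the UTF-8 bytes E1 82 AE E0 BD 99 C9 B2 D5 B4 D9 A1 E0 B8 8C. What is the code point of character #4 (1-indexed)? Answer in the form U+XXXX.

Offset 0: leading byte 0xE1 = 11100001 → 3-byte char #1 = E1 82 AE.
Offset 3: leading byte 0xE0 = 11100000 → 3-byte char #2 = E0 BD 99.
Offset 6: leading byte 0xC9 = 11001001 → 2-byte char #3 = C9 B2.
Offset 8: leading byte 0xD5 = 11010101 → 2-byte char #4 = D5 B4.
Leading byte 0xD5 = 11010101 matches 110xxxxx → 2-byte sequence.
Byte 1: 0xD5 = 11010101, payload 10101 (5 bits).
Byte 2: 0xB4 = 10110100 (10xxxxxx ✓), payload 110100.
Concatenate: 10101110100 = 0x574 (11 bits → U+0574).

U+0574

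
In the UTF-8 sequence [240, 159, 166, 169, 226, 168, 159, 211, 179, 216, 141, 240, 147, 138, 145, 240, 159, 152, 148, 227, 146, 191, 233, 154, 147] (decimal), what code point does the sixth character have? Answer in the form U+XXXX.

U+1F614

Offset 0: leading byte 0xF0 = 11110000 → 4-byte char #1 = F0 9F A6 A9.
Offset 4: leading byte 0xE2 = 11100010 → 3-byte char #2 = E2 A8 9F.
Offset 7: leading byte 0xD3 = 11010011 → 2-byte char #3 = D3 B3.
Offset 9: leading byte 0xD8 = 11011000 → 2-byte char #4 = D8 8D.
Offset 11: leading byte 0xF0 = 11110000 → 4-byte char #5 = F0 93 8A 91.
Offset 15: leading byte 0xF0 = 11110000 → 4-byte char #6 = F0 9F 98 94.
Leading byte 0xF0 = 11110000 matches 11110xxx → 4-byte sequence.
Byte 1: 0xF0 = 11110000, payload 000 (3 bits).
Byte 2: 0x9F = 10011111 (10xxxxxx ✓), payload 011111.
Byte 3: 0x98 = 10011000 (10xxxxxx ✓), payload 011000.
Byte 4: 0x94 = 10010100 (10xxxxxx ✓), payload 010100.
Concatenate: 000011111011000010100 = 0x1F614 (21 bits → U+1F614).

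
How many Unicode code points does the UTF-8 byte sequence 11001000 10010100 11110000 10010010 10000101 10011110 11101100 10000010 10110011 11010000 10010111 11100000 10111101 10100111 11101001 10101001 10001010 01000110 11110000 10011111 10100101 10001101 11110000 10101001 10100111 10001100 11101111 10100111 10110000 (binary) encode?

Byte at offset 0: 0xC8 = 11001000 → 2-byte char (#1). Advance 2.
Byte at offset 2: 0xF0 = 11110000 → 4-byte char (#2). Advance 4.
Byte at offset 6: 0xEC = 11101100 → 3-byte char (#3). Advance 3.
Byte at offset 9: 0xD0 = 11010000 → 2-byte char (#4). Advance 2.
Byte at offset 11: 0xE0 = 11100000 → 3-byte char (#5). Advance 3.
Byte at offset 14: 0xE9 = 11101001 → 3-byte char (#6). Advance 3.
Byte at offset 17: 0x46 = 01000110 → 1-byte char (#7). Advance 1.
Byte at offset 18: 0xF0 = 11110000 → 4-byte char (#8). Advance 4.
Byte at offset 22: 0xF0 = 11110000 → 4-byte char (#9). Advance 4.
Byte at offset 26: 0xEF = 11101111 → 3-byte char (#10). Advance 3.
Reached end at offset 29 after 10 code points.

10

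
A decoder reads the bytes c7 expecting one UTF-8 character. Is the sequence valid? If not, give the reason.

invalid (sequence truncated)

Leading byte 0xC7 = 11000111 → 2-byte form, but only 1 byte is present.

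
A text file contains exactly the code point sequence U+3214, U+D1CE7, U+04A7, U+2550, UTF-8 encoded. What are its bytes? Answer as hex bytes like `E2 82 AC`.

E3 88 94 F3 91 B3 A7 D2 A7 E2 95 90

U+3214: 3-byte form → E3 88 94.
U+D1CE7: 4-byte form → F3 91 B3 A7.
U+04A7: 2-byte form → D2 A7.
U+2550: 3-byte form → E2 95 90.
Concatenated (12 bytes): E3 88 94 F3 91 B3 A7 D2 A7 E2 95 90.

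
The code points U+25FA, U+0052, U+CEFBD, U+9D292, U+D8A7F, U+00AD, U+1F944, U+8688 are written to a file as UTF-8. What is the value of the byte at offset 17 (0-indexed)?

U+25FA → 3-byte form E2 97 BA at offsets 0–2.
U+0052 → 1-byte form 52 at offsets 3–3.
U+CEFBD → 4-byte form F3 8E BE BD at offsets 4–7.
U+9D292 → 4-byte form F2 9D 8A 92 at offsets 8–11.
U+D8A7F → 4-byte form F3 98 A9 BF at offsets 12–15.
U+00AD → 2-byte form C2 AD at offsets 16–17.
Offset 17 falls in char 6's range; it's byte 2 of C2 AD = 0xAD.

0xAD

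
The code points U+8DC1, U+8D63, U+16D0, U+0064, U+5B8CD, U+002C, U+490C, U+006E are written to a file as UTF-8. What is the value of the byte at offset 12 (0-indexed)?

U+8DC1 → 3-byte form E8 B7 81 at offsets 0–2.
U+8D63 → 3-byte form E8 B5 A3 at offsets 3–5.
U+16D0 → 3-byte form E1 9B 90 at offsets 6–8.
U+0064 → 1-byte form 64 at offsets 9–9.
U+5B8CD → 4-byte form F1 9B A3 8D at offsets 10–13.
Offset 12 falls in char 5's range; it's byte 3 of F1 9B A3 8D = 0xA3.

0xA3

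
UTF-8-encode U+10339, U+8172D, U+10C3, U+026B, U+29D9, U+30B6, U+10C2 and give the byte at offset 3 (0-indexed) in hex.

U+10339 → 4-byte form F0 90 8C B9 at offsets 0–3.
Offset 3 falls in char 1's range; it's byte 4 of F0 90 8C B9 = 0xB9.

0xB9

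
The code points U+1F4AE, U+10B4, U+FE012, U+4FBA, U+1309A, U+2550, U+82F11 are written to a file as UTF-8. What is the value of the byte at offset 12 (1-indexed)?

0xE4

1-indexed offset 12 is 0-indexed offset 11.
U+1F4AE → 4-byte form F0 9F 92 AE at offsets 0–3.
U+10B4 → 3-byte form E1 82 B4 at offsets 4–6.
U+FE012 → 4-byte form F3 BE 80 92 at offsets 7–10.
U+4FBA → 3-byte form E4 BE BA at offsets 11–13.
Offset 11 falls in char 4's range; it's byte 1 of E4 BE BA = 0xE4.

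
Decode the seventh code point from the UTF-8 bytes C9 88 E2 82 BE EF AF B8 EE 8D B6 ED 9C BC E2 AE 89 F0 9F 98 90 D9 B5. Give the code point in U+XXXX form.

U+1F610

Offset 0: leading byte 0xC9 = 11001001 → 2-byte char #1 = C9 88.
Offset 2: leading byte 0xE2 = 11100010 → 3-byte char #2 = E2 82 BE.
Offset 5: leading byte 0xEF = 11101111 → 3-byte char #3 = EF AF B8.
Offset 8: leading byte 0xEE = 11101110 → 3-byte char #4 = EE 8D B6.
Offset 11: leading byte 0xED = 11101101 → 3-byte char #5 = ED 9C BC.
Offset 14: leading byte 0xE2 = 11100010 → 3-byte char #6 = E2 AE 89.
Offset 17: leading byte 0xF0 = 11110000 → 4-byte char #7 = F0 9F 98 90.
Leading byte 0xF0 = 11110000 matches 11110xxx → 4-byte sequence.
Byte 1: 0xF0 = 11110000, payload 000 (3 bits).
Byte 2: 0x9F = 10011111 (10xxxxxx ✓), payload 011111.
Byte 3: 0x98 = 10011000 (10xxxxxx ✓), payload 011000.
Byte 4: 0x90 = 10010000 (10xxxxxx ✓), payload 010000.
Concatenate: 000011111011000010000 = 0x1F610 (21 bits → U+1F610).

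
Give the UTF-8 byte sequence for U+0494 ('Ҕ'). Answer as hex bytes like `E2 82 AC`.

D2 94

U+0494 = 0x494 = 1172 decimal. In range U+0080–U+07FF → 2-byte form: 110xxxxx 10xxxxxx.
Binary (11 bits): 10010010100.
Split 5+6: 10010 | 010100.
Byte 1: 11010010 = 0xD2.
Byte 2: 10010100 = 0x94.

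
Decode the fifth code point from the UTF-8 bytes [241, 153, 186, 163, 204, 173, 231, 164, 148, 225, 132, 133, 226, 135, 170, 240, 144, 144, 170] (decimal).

U+21EA

Offset 0: leading byte 0xF1 = 11110001 → 4-byte char #1 = F1 99 BA A3.
Offset 4: leading byte 0xCC = 11001100 → 2-byte char #2 = CC AD.
Offset 6: leading byte 0xE7 = 11100111 → 3-byte char #3 = E7 A4 94.
Offset 9: leading byte 0xE1 = 11100001 → 3-byte char #4 = E1 84 85.
Offset 12: leading byte 0xE2 = 11100010 → 3-byte char #5 = E2 87 AA.
Leading byte 0xE2 = 11100010 matches 1110xxxx → 3-byte sequence.
Byte 1: 0xE2 = 11100010, payload 0010 (4 bits).
Byte 2: 0x87 = 10000111 (10xxxxxx ✓), payload 000111.
Byte 3: 0xAA = 10101010 (10xxxxxx ✓), payload 101010.
Concatenate: 0010000111101010 = 0x21EA (16 bits → U+21EA).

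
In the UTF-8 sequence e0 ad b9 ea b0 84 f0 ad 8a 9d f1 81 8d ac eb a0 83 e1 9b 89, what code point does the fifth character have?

Offset 0: leading byte 0xE0 = 11100000 → 3-byte char #1 = E0 AD B9.
Offset 3: leading byte 0xEA = 11101010 → 3-byte char #2 = EA B0 84.
Offset 6: leading byte 0xF0 = 11110000 → 4-byte char #3 = F0 AD 8A 9D.
Offset 10: leading byte 0xF1 = 11110001 → 4-byte char #4 = F1 81 8D AC.
Offset 14: leading byte 0xEB = 11101011 → 3-byte char #5 = EB A0 83.
Leading byte 0xEB = 11101011 matches 1110xxxx → 3-byte sequence.
Byte 1: 0xEB = 11101011, payload 1011 (4 bits).
Byte 2: 0xA0 = 10100000 (10xxxxxx ✓), payload 100000.
Byte 3: 0x83 = 10000011 (10xxxxxx ✓), payload 000011.
Concatenate: 1011100000000011 = 0xB803 (16 bits → U+B803).

U+B803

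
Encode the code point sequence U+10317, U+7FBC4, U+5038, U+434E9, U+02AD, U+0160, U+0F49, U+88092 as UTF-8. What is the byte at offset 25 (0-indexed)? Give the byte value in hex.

0x92

U+10317 → 4-byte form F0 90 8C 97 at offsets 0–3.
U+7FBC4 → 4-byte form F1 BF AF 84 at offsets 4–7.
U+5038 → 3-byte form E5 80 B8 at offsets 8–10.
U+434E9 → 4-byte form F1 83 93 A9 at offsets 11–14.
U+02AD → 2-byte form CA AD at offsets 15–16.
U+0160 → 2-byte form C5 A0 at offsets 17–18.
U+0F49 → 3-byte form E0 BD 89 at offsets 19–21.
U+88092 → 4-byte form F2 88 82 92 at offsets 22–25.
Offset 25 falls in char 8's range; it's byte 4 of F2 88 82 92 = 0x92.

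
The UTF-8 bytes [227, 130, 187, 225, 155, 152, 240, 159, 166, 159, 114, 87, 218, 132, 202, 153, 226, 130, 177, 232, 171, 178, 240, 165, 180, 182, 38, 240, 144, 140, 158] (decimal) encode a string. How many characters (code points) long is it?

Byte at offset 0: 0xE3 = 11100011 → 3-byte char (#1). Advance 3.
Byte at offset 3: 0xE1 = 11100001 → 3-byte char (#2). Advance 3.
Byte at offset 6: 0xF0 = 11110000 → 4-byte char (#3). Advance 4.
Byte at offset 10: 0x72 = 01110010 → 1-byte char (#4). Advance 1.
Byte at offset 11: 0x57 = 01010111 → 1-byte char (#5). Advance 1.
Byte at offset 12: 0xDA = 11011010 → 2-byte char (#6). Advance 2.
Byte at offset 14: 0xCA = 11001010 → 2-byte char (#7). Advance 2.
Byte at offset 16: 0xE2 = 11100010 → 3-byte char (#8). Advance 3.
Byte at offset 19: 0xE8 = 11101000 → 3-byte char (#9). Advance 3.
Byte at offset 22: 0xF0 = 11110000 → 4-byte char (#10). Advance 4.
Byte at offset 26: 0x26 = 00100110 → 1-byte char (#11). Advance 1.
Byte at offset 27: 0xF0 = 11110000 → 4-byte char (#12). Advance 4.
Reached end at offset 31 after 12 code points.

12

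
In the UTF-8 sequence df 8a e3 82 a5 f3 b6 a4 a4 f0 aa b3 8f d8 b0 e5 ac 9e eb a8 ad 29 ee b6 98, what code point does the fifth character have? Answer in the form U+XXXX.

Offset 0: leading byte 0xDF = 11011111 → 2-byte char #1 = DF 8A.
Offset 2: leading byte 0xE3 = 11100011 → 3-byte char #2 = E3 82 A5.
Offset 5: leading byte 0xF3 = 11110011 → 4-byte char #3 = F3 B6 A4 A4.
Offset 9: leading byte 0xF0 = 11110000 → 4-byte char #4 = F0 AA B3 8F.
Offset 13: leading byte 0xD8 = 11011000 → 2-byte char #5 = D8 B0.
Leading byte 0xD8 = 11011000 matches 110xxxxx → 2-byte sequence.
Byte 1: 0xD8 = 11011000, payload 11000 (5 bits).
Byte 2: 0xB0 = 10110000 (10xxxxxx ✓), payload 110000.
Concatenate: 11000110000 = 0x630 (11 bits → U+0630).

U+0630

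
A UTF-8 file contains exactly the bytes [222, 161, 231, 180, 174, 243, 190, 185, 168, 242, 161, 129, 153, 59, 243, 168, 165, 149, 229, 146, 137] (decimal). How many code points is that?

Byte at offset 0: 0xDE = 11011110 → 2-byte char (#1). Advance 2.
Byte at offset 2: 0xE7 = 11100111 → 3-byte char (#2). Advance 3.
Byte at offset 5: 0xF3 = 11110011 → 4-byte char (#3). Advance 4.
Byte at offset 9: 0xF2 = 11110010 → 4-byte char (#4). Advance 4.
Byte at offset 13: 0x3B = 00111011 → 1-byte char (#5). Advance 1.
Byte at offset 14: 0xF3 = 11110011 → 4-byte char (#6). Advance 4.
Byte at offset 18: 0xE5 = 11100101 → 3-byte char (#7). Advance 3.
Reached end at offset 21 after 7 code points.

7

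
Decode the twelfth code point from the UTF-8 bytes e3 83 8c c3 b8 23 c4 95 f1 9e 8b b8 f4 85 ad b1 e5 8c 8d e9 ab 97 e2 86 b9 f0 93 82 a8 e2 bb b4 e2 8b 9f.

Offset 0: leading byte 0xE3 = 11100011 → 3-byte char #1 = E3 83 8C.
Offset 3: leading byte 0xC3 = 11000011 → 2-byte char #2 = C3 B8.
Offset 5: leading byte 0x23 = 00100011 → 1-byte char #3 = 23.
Offset 6: leading byte 0xC4 = 11000100 → 2-byte char #4 = C4 95.
Offset 8: leading byte 0xF1 = 11110001 → 4-byte char #5 = F1 9E 8B B8.
Offset 12: leading byte 0xF4 = 11110100 → 4-byte char #6 = F4 85 AD B1.
Offset 16: leading byte 0xE5 = 11100101 → 3-byte char #7 = E5 8C 8D.
Offset 19: leading byte 0xE9 = 11101001 → 3-byte char #8 = E9 AB 97.
Offset 22: leading byte 0xE2 = 11100010 → 3-byte char #9 = E2 86 B9.
Offset 25: leading byte 0xF0 = 11110000 → 4-byte char #10 = F0 93 82 A8.
Offset 29: leading byte 0xE2 = 11100010 → 3-byte char #11 = E2 BB B4.
Offset 32: leading byte 0xE2 = 11100010 → 3-byte char #12 = E2 8B 9F.
Leading byte 0xE2 = 11100010 matches 1110xxxx → 3-byte sequence.
Byte 1: 0xE2 = 11100010, payload 0010 (4 bits).
Byte 2: 0x8B = 10001011 (10xxxxxx ✓), payload 001011.
Byte 3: 0x9F = 10011111 (10xxxxxx ✓), payload 011111.
Concatenate: 0010001011011111 = 0x22DF (16 bits → U+22DF).

U+22DF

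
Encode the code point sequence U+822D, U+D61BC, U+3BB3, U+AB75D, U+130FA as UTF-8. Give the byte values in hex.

U+822D: 3-byte form → E8 88 AD.
U+D61BC: 4-byte form → F3 96 86 BC.
U+3BB3: 3-byte form → E3 AE B3.
U+AB75D: 4-byte form → F2 AB 9D 9D.
U+130FA: 4-byte form → F0 93 83 BA.
Concatenated (18 bytes): E8 88 AD F3 96 86 BC E3 AE B3 F2 AB 9D 9D F0 93 83 BA.

E8 88 AD F3 96 86 BC E3 AE B3 F2 AB 9D 9D F0 93 83 BA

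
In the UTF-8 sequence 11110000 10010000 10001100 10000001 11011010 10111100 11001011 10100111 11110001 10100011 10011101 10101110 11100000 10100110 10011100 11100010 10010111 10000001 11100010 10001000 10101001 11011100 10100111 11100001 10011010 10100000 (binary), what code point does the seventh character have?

U+2229

Offset 0: leading byte 0xF0 = 11110000 → 4-byte char #1 = F0 90 8C 81.
Offset 4: leading byte 0xDA = 11011010 → 2-byte char #2 = DA BC.
Offset 6: leading byte 0xCB = 11001011 → 2-byte char #3 = CB A7.
Offset 8: leading byte 0xF1 = 11110001 → 4-byte char #4 = F1 A3 9D AE.
Offset 12: leading byte 0xE0 = 11100000 → 3-byte char #5 = E0 A6 9C.
Offset 15: leading byte 0xE2 = 11100010 → 3-byte char #6 = E2 97 81.
Offset 18: leading byte 0xE2 = 11100010 → 3-byte char #7 = E2 88 A9.
Leading byte 0xE2 = 11100010 matches 1110xxxx → 3-byte sequence.
Byte 1: 0xE2 = 11100010, payload 0010 (4 bits).
Byte 2: 0x88 = 10001000 (10xxxxxx ✓), payload 001000.
Byte 3: 0xA9 = 10101001 (10xxxxxx ✓), payload 101001.
Concatenate: 0010001000101001 = 0x2229 (16 bits → U+2229).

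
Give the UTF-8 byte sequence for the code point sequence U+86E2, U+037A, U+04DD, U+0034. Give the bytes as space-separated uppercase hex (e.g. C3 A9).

U+86E2: 3-byte form → E8 9B A2.
U+037A: 2-byte form → CD BA.
U+04DD: 2-byte form → D3 9D.
U+0034: 1-byte form → 34.
Concatenated (8 bytes): E8 9B A2 CD BA D3 9D 34.

E8 9B A2 CD BA D3 9D 34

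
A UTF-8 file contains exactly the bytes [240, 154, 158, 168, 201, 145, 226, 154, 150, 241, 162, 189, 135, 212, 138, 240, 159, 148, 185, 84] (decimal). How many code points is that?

7

Byte at offset 0: 0xF0 = 11110000 → 4-byte char (#1). Advance 4.
Byte at offset 4: 0xC9 = 11001001 → 2-byte char (#2). Advance 2.
Byte at offset 6: 0xE2 = 11100010 → 3-byte char (#3). Advance 3.
Byte at offset 9: 0xF1 = 11110001 → 4-byte char (#4). Advance 4.
Byte at offset 13: 0xD4 = 11010100 → 2-byte char (#5). Advance 2.
Byte at offset 15: 0xF0 = 11110000 → 4-byte char (#6). Advance 4.
Byte at offset 19: 0x54 = 01010100 → 1-byte char (#7). Advance 1.
Reached end at offset 20 after 7 code points.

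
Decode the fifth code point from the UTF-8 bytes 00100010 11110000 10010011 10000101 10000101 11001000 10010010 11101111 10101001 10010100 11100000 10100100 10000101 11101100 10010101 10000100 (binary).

U+0905

Offset 0: leading byte 0x22 = 00100010 → 1-byte char #1 = 22.
Offset 1: leading byte 0xF0 = 11110000 → 4-byte char #2 = F0 93 85 85.
Offset 5: leading byte 0xC8 = 11001000 → 2-byte char #3 = C8 92.
Offset 7: leading byte 0xEF = 11101111 → 3-byte char #4 = EF A9 94.
Offset 10: leading byte 0xE0 = 11100000 → 3-byte char #5 = E0 A4 85.
Leading byte 0xE0 = 11100000 matches 1110xxxx → 3-byte sequence.
Byte 1: 0xE0 = 11100000, payload 0000 (4 bits).
Byte 2: 0xA4 = 10100100 (10xxxxxx ✓), payload 100100.
Byte 3: 0x85 = 10000101 (10xxxxxx ✓), payload 000101.
Concatenate: 0000100100000101 = 0x905 (16 bits → U+0905).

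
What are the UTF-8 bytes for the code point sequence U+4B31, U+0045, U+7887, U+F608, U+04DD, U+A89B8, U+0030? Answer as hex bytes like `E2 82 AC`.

U+4B31: 3-byte form → E4 AC B1.
U+0045: 1-byte form → 45.
U+7887: 3-byte form → E7 A2 87.
U+F608: 3-byte form → EF 98 88.
U+04DD: 2-byte form → D3 9D.
U+A89B8: 4-byte form → F2 A8 A6 B8.
U+0030: 1-byte form → 30.
Concatenated (17 bytes): E4 AC B1 45 E7 A2 87 EF 98 88 D3 9D F2 A8 A6 B8 30.

E4 AC B1 45 E7 A2 87 EF 98 88 D3 9D F2 A8 A6 B8 30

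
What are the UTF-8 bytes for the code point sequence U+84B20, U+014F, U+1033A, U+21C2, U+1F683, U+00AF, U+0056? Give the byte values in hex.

U+84B20: 4-byte form → F2 84 AC A0.
U+014F: 2-byte form → C5 8F.
U+1033A: 4-byte form → F0 90 8C BA.
U+21C2: 3-byte form → E2 87 82.
U+1F683: 4-byte form → F0 9F 9A 83.
U+00AF: 2-byte form → C2 AF.
U+0056: 1-byte form → 56.
Concatenated (20 bytes): F2 84 AC A0 C5 8F F0 90 8C BA E2 87 82 F0 9F 9A 83 C2 AF 56.

F2 84 AC A0 C5 8F F0 90 8C BA E2 87 82 F0 9F 9A 83 C2 AF 56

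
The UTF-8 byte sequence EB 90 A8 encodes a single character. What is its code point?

Leading byte 0xEB = 11101011 matches 1110xxxx → 3-byte sequence.
Byte 1: 0xEB = 11101011, payload 1011 (4 bits).
Byte 2: 0x90 = 10010000 (10xxxxxx ✓), payload 010000.
Byte 3: 0xA8 = 10101000 (10xxxxxx ✓), payload 101000.
Concatenate: 1011010000101000 = 0xB428 (16 bits → U+B428).

U+B428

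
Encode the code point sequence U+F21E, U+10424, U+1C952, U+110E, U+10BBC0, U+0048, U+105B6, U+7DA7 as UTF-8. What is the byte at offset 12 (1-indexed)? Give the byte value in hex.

0xE1

1-indexed offset 12 is 0-indexed offset 11.
U+F21E → 3-byte form EF 88 9E at offsets 0–2.
U+10424 → 4-byte form F0 90 90 A4 at offsets 3–6.
U+1C952 → 4-byte form F0 9C A5 92 at offsets 7–10.
U+110E → 3-byte form E1 84 8E at offsets 11–13.
Offset 11 falls in char 4's range; it's byte 1 of E1 84 8E = 0xE1.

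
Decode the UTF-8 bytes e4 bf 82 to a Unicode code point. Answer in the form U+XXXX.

U+4FC2

Leading byte 0xE4 = 11100100 matches 1110xxxx → 3-byte sequence.
Byte 1: 0xE4 = 11100100, payload 0100 (4 bits).
Byte 2: 0xBF = 10111111 (10xxxxxx ✓), payload 111111.
Byte 3: 0x82 = 10000010 (10xxxxxx ✓), payload 000010.
Concatenate: 0100111111000010 = 0x4FC2 (16 bits → U+4FC2).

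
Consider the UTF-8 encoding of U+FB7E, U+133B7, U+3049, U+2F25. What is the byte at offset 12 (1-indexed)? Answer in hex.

1-indexed offset 12 is 0-indexed offset 11.
U+FB7E → 3-byte form EF AD BE at offsets 0–2.
U+133B7 → 4-byte form F0 93 8E B7 at offsets 3–6.
U+3049 → 3-byte form E3 81 89 at offsets 7–9.
U+2F25 → 3-byte form E2 BC A5 at offsets 10–12.
Offset 11 falls in char 4's range; it's byte 2 of E2 BC A5 = 0xBC.

0xBC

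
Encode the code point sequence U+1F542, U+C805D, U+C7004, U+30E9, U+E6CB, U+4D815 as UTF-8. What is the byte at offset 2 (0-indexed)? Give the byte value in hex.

0x95

U+1F542 → 4-byte form F0 9F 95 82 at offsets 0–3.
Offset 2 falls in char 1's range; it's byte 3 of F0 9F 95 82 = 0x95.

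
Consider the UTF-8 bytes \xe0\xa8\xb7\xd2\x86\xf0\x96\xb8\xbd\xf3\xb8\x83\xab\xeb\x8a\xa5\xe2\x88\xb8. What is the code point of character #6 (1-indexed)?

U+2238

Offset 0: leading byte 0xE0 = 11100000 → 3-byte char #1 = E0 A8 B7.
Offset 3: leading byte 0xD2 = 11010010 → 2-byte char #2 = D2 86.
Offset 5: leading byte 0xF0 = 11110000 → 4-byte char #3 = F0 96 B8 BD.
Offset 9: leading byte 0xF3 = 11110011 → 4-byte char #4 = F3 B8 83 AB.
Offset 13: leading byte 0xEB = 11101011 → 3-byte char #5 = EB 8A A5.
Offset 16: leading byte 0xE2 = 11100010 → 3-byte char #6 = E2 88 B8.
Leading byte 0xE2 = 11100010 matches 1110xxxx → 3-byte sequence.
Byte 1: 0xE2 = 11100010, payload 0010 (4 bits).
Byte 2: 0x88 = 10001000 (10xxxxxx ✓), payload 001000.
Byte 3: 0xB8 = 10111000 (10xxxxxx ✓), payload 111000.
Concatenate: 0010001000111000 = 0x2238 (16 bits → U+2238).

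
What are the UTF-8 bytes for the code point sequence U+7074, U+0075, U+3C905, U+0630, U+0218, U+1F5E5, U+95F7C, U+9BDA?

U+7074: 3-byte form → E7 81 B4.
U+0075: 1-byte form → 75.
U+3C905: 4-byte form → F0 BC A4 85.
U+0630: 2-byte form → D8 B0.
U+0218: 2-byte form → C8 98.
U+1F5E5: 4-byte form → F0 9F 97 A5.
U+95F7C: 4-byte form → F2 95 BD BC.
U+9BDA: 3-byte form → E9 AF 9A.
Concatenated (23 bytes): E7 81 B4 75 F0 BC A4 85 D8 B0 C8 98 F0 9F 97 A5 F2 95 BD BC E9 AF 9A.

E7 81 B4 75 F0 BC A4 85 D8 B0 C8 98 F0 9F 97 A5 F2 95 BD BC E9 AF 9A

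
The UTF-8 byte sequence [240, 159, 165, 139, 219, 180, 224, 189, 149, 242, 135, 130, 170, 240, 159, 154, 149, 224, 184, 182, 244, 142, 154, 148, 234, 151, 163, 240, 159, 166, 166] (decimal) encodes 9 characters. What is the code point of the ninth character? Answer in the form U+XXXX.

Offset 0: leading byte 0xF0 = 11110000 → 4-byte char #1 = F0 9F A5 8B.
Offset 4: leading byte 0xDB = 11011011 → 2-byte char #2 = DB B4.
Offset 6: leading byte 0xE0 = 11100000 → 3-byte char #3 = E0 BD 95.
Offset 9: leading byte 0xF2 = 11110010 → 4-byte char #4 = F2 87 82 AA.
Offset 13: leading byte 0xF0 = 11110000 → 4-byte char #5 = F0 9F 9A 95.
Offset 17: leading byte 0xE0 = 11100000 → 3-byte char #6 = E0 B8 B6.
Offset 20: leading byte 0xF4 = 11110100 → 4-byte char #7 = F4 8E 9A 94.
Offset 24: leading byte 0xEA = 11101010 → 3-byte char #8 = EA 97 A3.
Offset 27: leading byte 0xF0 = 11110000 → 4-byte char #9 = F0 9F A6 A6.
Leading byte 0xF0 = 11110000 matches 11110xxx → 4-byte sequence.
Byte 1: 0xF0 = 11110000, payload 000 (3 bits).
Byte 2: 0x9F = 10011111 (10xxxxxx ✓), payload 011111.
Byte 3: 0xA6 = 10100110 (10xxxxxx ✓), payload 100110.
Byte 4: 0xA6 = 10100110 (10xxxxxx ✓), payload 100110.
Concatenate: 000011111100110100110 = 0x1F9A6 (21 bits → U+1F9A6).

U+1F9A6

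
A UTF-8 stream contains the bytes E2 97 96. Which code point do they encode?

Leading byte 0xE2 = 11100010 matches 1110xxxx → 3-byte sequence.
Byte 1: 0xE2 = 11100010, payload 0010 (4 bits).
Byte 2: 0x97 = 10010111 (10xxxxxx ✓), payload 010111.
Byte 3: 0x96 = 10010110 (10xxxxxx ✓), payload 010110.
Concatenate: 0010010111010110 = 0x25D6 (16 bits → U+25D6).

U+25D6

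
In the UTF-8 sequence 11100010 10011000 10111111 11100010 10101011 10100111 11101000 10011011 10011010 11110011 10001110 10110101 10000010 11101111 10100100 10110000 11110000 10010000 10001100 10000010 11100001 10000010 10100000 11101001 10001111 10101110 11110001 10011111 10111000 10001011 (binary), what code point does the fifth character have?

Offset 0: leading byte 0xE2 = 11100010 → 3-byte char #1 = E2 98 BF.
Offset 3: leading byte 0xE2 = 11100010 → 3-byte char #2 = E2 AB A7.
Offset 6: leading byte 0xE8 = 11101000 → 3-byte char #3 = E8 9B 9A.
Offset 9: leading byte 0xF3 = 11110011 → 4-byte char #4 = F3 8E B5 82.
Offset 13: leading byte 0xEF = 11101111 → 3-byte char #5 = EF A4 B0.
Leading byte 0xEF = 11101111 matches 1110xxxx → 3-byte sequence.
Byte 1: 0xEF = 11101111, payload 1111 (4 bits).
Byte 2: 0xA4 = 10100100 (10xxxxxx ✓), payload 100100.
Byte 3: 0xB0 = 10110000 (10xxxxxx ✓), payload 110000.
Concatenate: 1111100100110000 = 0xF930 (16 bits → U+F930).

U+F930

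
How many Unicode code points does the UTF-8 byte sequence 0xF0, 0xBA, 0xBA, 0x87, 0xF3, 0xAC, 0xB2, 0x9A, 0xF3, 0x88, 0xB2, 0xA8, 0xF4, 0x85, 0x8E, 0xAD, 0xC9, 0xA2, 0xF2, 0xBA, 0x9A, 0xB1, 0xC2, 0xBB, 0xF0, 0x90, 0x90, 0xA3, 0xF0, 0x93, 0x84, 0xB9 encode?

9

Byte at offset 0: 0xF0 = 11110000 → 4-byte char (#1). Advance 4.
Byte at offset 4: 0xF3 = 11110011 → 4-byte char (#2). Advance 4.
Byte at offset 8: 0xF3 = 11110011 → 4-byte char (#3). Advance 4.
Byte at offset 12: 0xF4 = 11110100 → 4-byte char (#4). Advance 4.
Byte at offset 16: 0xC9 = 11001001 → 2-byte char (#5). Advance 2.
Byte at offset 18: 0xF2 = 11110010 → 4-byte char (#6). Advance 4.
Byte at offset 22: 0xC2 = 11000010 → 2-byte char (#7). Advance 2.
Byte at offset 24: 0xF0 = 11110000 → 4-byte char (#8). Advance 4.
Byte at offset 28: 0xF0 = 11110000 → 4-byte char (#9). Advance 4.
Reached end at offset 32 after 9 code points.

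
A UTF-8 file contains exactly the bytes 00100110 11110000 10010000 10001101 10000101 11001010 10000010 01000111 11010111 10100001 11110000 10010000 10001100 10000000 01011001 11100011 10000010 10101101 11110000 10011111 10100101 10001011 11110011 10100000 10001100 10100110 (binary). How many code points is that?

10

Byte at offset 0: 0x26 = 00100110 → 1-byte char (#1). Advance 1.
Byte at offset 1: 0xF0 = 11110000 → 4-byte char (#2). Advance 4.
Byte at offset 5: 0xCA = 11001010 → 2-byte char (#3). Advance 2.
Byte at offset 7: 0x47 = 01000111 → 1-byte char (#4). Advance 1.
Byte at offset 8: 0xD7 = 11010111 → 2-byte char (#5). Advance 2.
Byte at offset 10: 0xF0 = 11110000 → 4-byte char (#6). Advance 4.
Byte at offset 14: 0x59 = 01011001 → 1-byte char (#7). Advance 1.
Byte at offset 15: 0xE3 = 11100011 → 3-byte char (#8). Advance 3.
Byte at offset 18: 0xF0 = 11110000 → 4-byte char (#9). Advance 4.
Byte at offset 22: 0xF3 = 11110011 → 4-byte char (#10). Advance 4.
Reached end at offset 26 after 10 code points.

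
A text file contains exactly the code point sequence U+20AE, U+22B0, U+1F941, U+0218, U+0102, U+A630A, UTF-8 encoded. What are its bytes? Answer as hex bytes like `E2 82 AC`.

E2 82 AE E2 8A B0 F0 9F A5 81 C8 98 C4 82 F2 A6 8C 8A

U+20AE: 3-byte form → E2 82 AE.
U+22B0: 3-byte form → E2 8A B0.
U+1F941: 4-byte form → F0 9F A5 81.
U+0218: 2-byte form → C8 98.
U+0102: 2-byte form → C4 82.
U+A630A: 4-byte form → F2 A6 8C 8A.
Concatenated (18 bytes): E2 82 AE E2 8A B0 F0 9F A5 81 C8 98 C4 82 F2 A6 8C 8A.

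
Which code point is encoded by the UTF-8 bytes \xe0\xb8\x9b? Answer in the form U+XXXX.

Leading byte 0xE0 = 11100000 matches 1110xxxx → 3-byte sequence.
Byte 1: 0xE0 = 11100000, payload 0000 (4 bits).
Byte 2: 0xB8 = 10111000 (10xxxxxx ✓), payload 111000.
Byte 3: 0x9B = 10011011 (10xxxxxx ✓), payload 011011.
Concatenate: 0000111000011011 = 0xE1B (16 bits → U+0E1B).

U+0E1B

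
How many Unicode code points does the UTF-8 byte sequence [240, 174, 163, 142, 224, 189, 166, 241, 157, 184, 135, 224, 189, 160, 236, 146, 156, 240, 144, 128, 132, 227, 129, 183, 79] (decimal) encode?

8

Byte at offset 0: 0xF0 = 11110000 → 4-byte char (#1). Advance 4.
Byte at offset 4: 0xE0 = 11100000 → 3-byte char (#2). Advance 3.
Byte at offset 7: 0xF1 = 11110001 → 4-byte char (#3). Advance 4.
Byte at offset 11: 0xE0 = 11100000 → 3-byte char (#4). Advance 3.
Byte at offset 14: 0xEC = 11101100 → 3-byte char (#5). Advance 3.
Byte at offset 17: 0xF0 = 11110000 → 4-byte char (#6). Advance 4.
Byte at offset 21: 0xE3 = 11100011 → 3-byte char (#7). Advance 3.
Byte at offset 24: 0x4F = 01001111 → 1-byte char (#8). Advance 1.
Reached end at offset 25 after 8 code points.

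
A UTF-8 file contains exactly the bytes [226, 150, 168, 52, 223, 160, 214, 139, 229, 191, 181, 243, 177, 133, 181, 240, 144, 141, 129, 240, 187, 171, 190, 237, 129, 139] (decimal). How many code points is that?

9

Byte at offset 0: 0xE2 = 11100010 → 3-byte char (#1). Advance 3.
Byte at offset 3: 0x34 = 00110100 → 1-byte char (#2). Advance 1.
Byte at offset 4: 0xDF = 11011111 → 2-byte char (#3). Advance 2.
Byte at offset 6: 0xD6 = 11010110 → 2-byte char (#4). Advance 2.
Byte at offset 8: 0xE5 = 11100101 → 3-byte char (#5). Advance 3.
Byte at offset 11: 0xF3 = 11110011 → 4-byte char (#6). Advance 4.
Byte at offset 15: 0xF0 = 11110000 → 4-byte char (#7). Advance 4.
Byte at offset 19: 0xF0 = 11110000 → 4-byte char (#8). Advance 4.
Byte at offset 23: 0xED = 11101101 → 3-byte char (#9). Advance 3.
Reached end at offset 26 after 9 code points.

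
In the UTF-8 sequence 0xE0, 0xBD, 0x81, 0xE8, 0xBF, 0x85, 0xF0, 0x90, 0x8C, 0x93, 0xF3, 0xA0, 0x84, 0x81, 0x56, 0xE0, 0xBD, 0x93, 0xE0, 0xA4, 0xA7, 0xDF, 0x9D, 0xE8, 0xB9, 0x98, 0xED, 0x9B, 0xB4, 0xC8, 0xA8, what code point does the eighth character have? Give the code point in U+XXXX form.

Offset 0: leading byte 0xE0 = 11100000 → 3-byte char #1 = E0 BD 81.
Offset 3: leading byte 0xE8 = 11101000 → 3-byte char #2 = E8 BF 85.
Offset 6: leading byte 0xF0 = 11110000 → 4-byte char #3 = F0 90 8C 93.
Offset 10: leading byte 0xF3 = 11110011 → 4-byte char #4 = F3 A0 84 81.
Offset 14: leading byte 0x56 = 01010110 → 1-byte char #5 = 56.
Offset 15: leading byte 0xE0 = 11100000 → 3-byte char #6 = E0 BD 93.
Offset 18: leading byte 0xE0 = 11100000 → 3-byte char #7 = E0 A4 A7.
Offset 21: leading byte 0xDF = 11011111 → 2-byte char #8 = DF 9D.
Leading byte 0xDF = 11011111 matches 110xxxxx → 2-byte sequence.
Byte 1: 0xDF = 11011111, payload 11111 (5 bits).
Byte 2: 0x9D = 10011101 (10xxxxxx ✓), payload 011101.
Concatenate: 11111011101 = 0x7DD (11 bits → U+07DD).

U+07DD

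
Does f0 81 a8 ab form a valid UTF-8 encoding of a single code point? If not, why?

invalid (overlong encoding)

Leading byte 0xF0 = 11110000 → 4-byte form.
Continuation bytes all match 10xxxxxx. Payload decodes to 0x1A2B.
But 0x1A2B < 0x10000, the minimum for a 4-byte sequence — this is an overlong encoding.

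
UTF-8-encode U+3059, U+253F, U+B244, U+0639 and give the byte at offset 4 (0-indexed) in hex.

U+3059 → 3-byte form E3 81 99 at offsets 0–2.
U+253F → 3-byte form E2 94 BF at offsets 3–5.
Offset 4 falls in char 2's range; it's byte 2 of E2 94 BF = 0x94.

0x94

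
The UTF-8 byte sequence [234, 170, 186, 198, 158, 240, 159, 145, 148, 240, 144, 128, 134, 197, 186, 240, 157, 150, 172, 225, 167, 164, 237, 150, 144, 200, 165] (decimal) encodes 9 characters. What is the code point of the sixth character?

U+1D5AC

Offset 0: leading byte 0xEA = 11101010 → 3-byte char #1 = EA AA BA.
Offset 3: leading byte 0xC6 = 11000110 → 2-byte char #2 = C6 9E.
Offset 5: leading byte 0xF0 = 11110000 → 4-byte char #3 = F0 9F 91 94.
Offset 9: leading byte 0xF0 = 11110000 → 4-byte char #4 = F0 90 80 86.
Offset 13: leading byte 0xC5 = 11000101 → 2-byte char #5 = C5 BA.
Offset 15: leading byte 0xF0 = 11110000 → 4-byte char #6 = F0 9D 96 AC.
Leading byte 0xF0 = 11110000 matches 11110xxx → 4-byte sequence.
Byte 1: 0xF0 = 11110000, payload 000 (3 bits).
Byte 2: 0x9D = 10011101 (10xxxxxx ✓), payload 011101.
Byte 3: 0x96 = 10010110 (10xxxxxx ✓), payload 010110.
Byte 4: 0xAC = 10101100 (10xxxxxx ✓), payload 101100.
Concatenate: 000011101010110101100 = 0x1D5AC (21 bits → U+1D5AC).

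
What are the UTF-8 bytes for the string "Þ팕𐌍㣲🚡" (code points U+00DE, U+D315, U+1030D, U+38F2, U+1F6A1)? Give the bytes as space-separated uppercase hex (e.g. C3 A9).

U+00DE: 2-byte form → C3 9E.
U+D315: 3-byte form → ED 8C 95.
U+1030D: 4-byte form → F0 90 8C 8D.
U+38F2: 3-byte form → E3 A3 B2.
U+1F6A1: 4-byte form → F0 9F 9A A1.
Concatenated (16 bytes): C3 9E ED 8C 95 F0 90 8C 8D E3 A3 B2 F0 9F 9A A1.

C3 9E ED 8C 95 F0 90 8C 8D E3 A3 B2 F0 9F 9A A1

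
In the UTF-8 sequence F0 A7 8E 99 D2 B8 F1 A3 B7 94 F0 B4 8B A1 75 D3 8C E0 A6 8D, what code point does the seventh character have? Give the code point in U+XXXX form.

Offset 0: leading byte 0xF0 = 11110000 → 4-byte char #1 = F0 A7 8E 99.
Offset 4: leading byte 0xD2 = 11010010 → 2-byte char #2 = D2 B8.
Offset 6: leading byte 0xF1 = 11110001 → 4-byte char #3 = F1 A3 B7 94.
Offset 10: leading byte 0xF0 = 11110000 → 4-byte char #4 = F0 B4 8B A1.
Offset 14: leading byte 0x75 = 01110101 → 1-byte char #5 = 75.
Offset 15: leading byte 0xD3 = 11010011 → 2-byte char #6 = D3 8C.
Offset 17: leading byte 0xE0 = 11100000 → 3-byte char #7 = E0 A6 8D.
Leading byte 0xE0 = 11100000 matches 1110xxxx → 3-byte sequence.
Byte 1: 0xE0 = 11100000, payload 0000 (4 bits).
Byte 2: 0xA6 = 10100110 (10xxxxxx ✓), payload 100110.
Byte 3: 0x8D = 10001101 (10xxxxxx ✓), payload 001101.
Concatenate: 0000100110001101 = 0x98D (16 bits → U+098D).

U+098D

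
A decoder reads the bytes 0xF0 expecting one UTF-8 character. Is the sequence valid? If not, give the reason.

invalid (sequence truncated)

Leading byte 0xF0 = 11110000 → 4-byte form, but only 1 byte is present.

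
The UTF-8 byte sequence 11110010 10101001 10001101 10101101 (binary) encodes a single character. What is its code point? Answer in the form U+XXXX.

Leading byte 0xF2 = 11110010 matches 11110xxx → 4-byte sequence.
Byte 1: 0xF2 = 11110010, payload 010 (3 bits).
Byte 2: 0xA9 = 10101001 (10xxxxxx ✓), payload 101001.
Byte 3: 0x8D = 10001101 (10xxxxxx ✓), payload 001101.
Byte 4: 0xAD = 10101101 (10xxxxxx ✓), payload 101101.
Concatenate: 010101001001101101101 = 0xA936D (21 bits → U+A936D).

U+A936D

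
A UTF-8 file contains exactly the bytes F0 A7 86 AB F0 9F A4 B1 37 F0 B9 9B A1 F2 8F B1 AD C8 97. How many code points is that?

6

Byte at offset 0: 0xF0 = 11110000 → 4-byte char (#1). Advance 4.
Byte at offset 4: 0xF0 = 11110000 → 4-byte char (#2). Advance 4.
Byte at offset 8: 0x37 = 00110111 → 1-byte char (#3). Advance 1.
Byte at offset 9: 0xF0 = 11110000 → 4-byte char (#4). Advance 4.
Byte at offset 13: 0xF2 = 11110010 → 4-byte char (#5). Advance 4.
Byte at offset 17: 0xC8 = 11001000 → 2-byte char (#6). Advance 2.
Reached end at offset 19 after 6 code points.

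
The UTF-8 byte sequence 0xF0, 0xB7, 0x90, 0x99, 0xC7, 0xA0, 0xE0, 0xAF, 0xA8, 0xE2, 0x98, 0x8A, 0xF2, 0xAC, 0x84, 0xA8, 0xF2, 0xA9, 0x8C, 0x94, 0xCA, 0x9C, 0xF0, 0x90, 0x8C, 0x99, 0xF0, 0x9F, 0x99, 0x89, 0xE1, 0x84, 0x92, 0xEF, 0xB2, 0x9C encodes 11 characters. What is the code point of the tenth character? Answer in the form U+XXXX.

Offset 0: leading byte 0xF0 = 11110000 → 4-byte char #1 = F0 B7 90 99.
Offset 4: leading byte 0xC7 = 11000111 → 2-byte char #2 = C7 A0.
Offset 6: leading byte 0xE0 = 11100000 → 3-byte char #3 = E0 AF A8.
Offset 9: leading byte 0xE2 = 11100010 → 3-byte char #4 = E2 98 8A.
Offset 12: leading byte 0xF2 = 11110010 → 4-byte char #5 = F2 AC 84 A8.
Offset 16: leading byte 0xF2 = 11110010 → 4-byte char #6 = F2 A9 8C 94.
Offset 20: leading byte 0xCA = 11001010 → 2-byte char #7 = CA 9C.
Offset 22: leading byte 0xF0 = 11110000 → 4-byte char #8 = F0 90 8C 99.
Offset 26: leading byte 0xF0 = 11110000 → 4-byte char #9 = F0 9F 99 89.
Offset 30: leading byte 0xE1 = 11100001 → 3-byte char #10 = E1 84 92.
Leading byte 0xE1 = 11100001 matches 1110xxxx → 3-byte sequence.
Byte 1: 0xE1 = 11100001, payload 0001 (4 bits).
Byte 2: 0x84 = 10000100 (10xxxxxx ✓), payload 000100.
Byte 3: 0x92 = 10010010 (10xxxxxx ✓), payload 010010.
Concatenate: 0001000100010010 = 0x1112 (16 bits → U+1112).

U+1112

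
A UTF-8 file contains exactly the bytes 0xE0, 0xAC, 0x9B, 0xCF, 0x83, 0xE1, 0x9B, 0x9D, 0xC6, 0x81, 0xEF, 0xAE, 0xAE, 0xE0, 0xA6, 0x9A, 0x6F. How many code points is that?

Byte at offset 0: 0xE0 = 11100000 → 3-byte char (#1). Advance 3.
Byte at offset 3: 0xCF = 11001111 → 2-byte char (#2). Advance 2.
Byte at offset 5: 0xE1 = 11100001 → 3-byte char (#3). Advance 3.
Byte at offset 8: 0xC6 = 11000110 → 2-byte char (#4). Advance 2.
Byte at offset 10: 0xEF = 11101111 → 3-byte char (#5). Advance 3.
Byte at offset 13: 0xE0 = 11100000 → 3-byte char (#6). Advance 3.
Byte at offset 16: 0x6F = 01101111 → 1-byte char (#7). Advance 1.
Reached end at offset 17 after 7 code points.

7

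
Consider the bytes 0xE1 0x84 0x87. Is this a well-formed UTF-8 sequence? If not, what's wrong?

Leading byte 0xE1 = 11100001 → 3-byte form.
Continuation bytes 0x84=10000100, 0x87=10000111 all match 10xxxxxx.
Decoded value 0x1107 is ≥ 0x800 (shortest form) and not a surrogate.

valid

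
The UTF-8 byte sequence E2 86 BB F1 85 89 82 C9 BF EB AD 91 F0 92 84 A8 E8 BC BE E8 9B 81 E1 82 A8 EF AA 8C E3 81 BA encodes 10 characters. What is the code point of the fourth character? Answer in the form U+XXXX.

Offset 0: leading byte 0xE2 = 11100010 → 3-byte char #1 = E2 86 BB.
Offset 3: leading byte 0xF1 = 11110001 → 4-byte char #2 = F1 85 89 82.
Offset 7: leading byte 0xC9 = 11001001 → 2-byte char #3 = C9 BF.
Offset 9: leading byte 0xEB = 11101011 → 3-byte char #4 = EB AD 91.
Leading byte 0xEB = 11101011 matches 1110xxxx → 3-byte sequence.
Byte 1: 0xEB = 11101011, payload 1011 (4 bits).
Byte 2: 0xAD = 10101101 (10xxxxxx ✓), payload 101101.
Byte 3: 0x91 = 10010001 (10xxxxxx ✓), payload 010001.
Concatenate: 1011101101010001 = 0xBB51 (16 bits → U+BB51).

U+BB51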